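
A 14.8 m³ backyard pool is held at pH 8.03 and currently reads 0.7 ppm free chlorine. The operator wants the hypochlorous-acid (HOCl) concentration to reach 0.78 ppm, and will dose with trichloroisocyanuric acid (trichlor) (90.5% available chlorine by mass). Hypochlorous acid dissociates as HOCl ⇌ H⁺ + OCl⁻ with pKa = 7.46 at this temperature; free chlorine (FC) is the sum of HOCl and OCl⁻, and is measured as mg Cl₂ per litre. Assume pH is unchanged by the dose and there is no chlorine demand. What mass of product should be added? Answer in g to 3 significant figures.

Volume: 14.8 m³ = 14,800 L.
[OCl⁻]/[HOCl] = 10^(pH − pKa) = 10^(8.03 − 7.46) = 3.715; fraction as HOCl = 1/(1 + 3.715) = 0.2121.
Free chlorine required for 0.78 ppm HOCl: 0.78 / 0.2121 = 3.678 ppm.
FC to add: 3.678 − 0.7 = 2.978 mg/L as Cl₂.
Cl₂ equivalent: 2.978 mg/L × 14,800 L = 44.07 g.
Product at 90.5% available Cl: 44.07 / 0.905 = 48.7 g.

48.7 g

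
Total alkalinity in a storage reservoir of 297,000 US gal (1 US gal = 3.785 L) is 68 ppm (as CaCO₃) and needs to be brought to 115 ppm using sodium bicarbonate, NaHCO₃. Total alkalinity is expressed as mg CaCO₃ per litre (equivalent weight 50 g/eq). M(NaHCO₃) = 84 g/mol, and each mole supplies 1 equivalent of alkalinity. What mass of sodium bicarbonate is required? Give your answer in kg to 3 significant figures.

Volume: 297,000 US gal × 3.785 L/gal = 1,124,145 L.
Alkalinity to add: (115 − 68) = 47 mg/L as CaCO₃ × 1,124,145 L = 52,830 g as CaCO₃.
Equivalents: 52,830 g ÷ 50 g/eq = 1057 eq.
NaHCO₃ supplies 1 eq per mole → 1057 mol.
Mass: 1057 mol × 84 g/mol = 88,760 g.

88.8 kg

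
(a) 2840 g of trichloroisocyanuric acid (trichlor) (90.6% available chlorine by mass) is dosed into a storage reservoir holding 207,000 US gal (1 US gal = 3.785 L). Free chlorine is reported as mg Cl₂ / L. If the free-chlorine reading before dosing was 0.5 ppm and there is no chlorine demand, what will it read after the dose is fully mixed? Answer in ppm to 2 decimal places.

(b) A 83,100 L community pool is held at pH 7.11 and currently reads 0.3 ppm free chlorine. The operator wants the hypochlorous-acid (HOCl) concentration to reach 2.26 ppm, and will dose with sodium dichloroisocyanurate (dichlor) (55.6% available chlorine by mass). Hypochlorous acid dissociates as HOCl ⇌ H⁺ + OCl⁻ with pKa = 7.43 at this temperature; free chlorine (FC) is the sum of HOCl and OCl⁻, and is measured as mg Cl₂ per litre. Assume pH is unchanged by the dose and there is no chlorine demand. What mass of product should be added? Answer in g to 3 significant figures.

(a) 3.78 ppm; (b) 455 g

(a) Volume: 207,000 US gal × 3.785 L/gal = 783,495 L.
(a) Available chlorine delivered: 2840 g × 0.906 = 2573 g as Cl₂.
(a) Concentration rise: 2573 g / 783,495 L = 3.284 mg/L = 3.28 ppm.
(a) Final FC: 0.5 + 3.28 = 3.78 ppm.

(b) [OCl⁻]/[HOCl] = 10^(pH − pKa) = 10^(7.11 − 7.43) = 0.4786; fraction as HOCl = 1/(1 + 0.4786) = 0.6763.
(b) Free chlorine required for 2.26 ppm HOCl: 2.26 / 0.6763 = 3.342 ppm.
(b) FC to add: 3.342 − 0.3 = 3.042 mg/L as Cl₂.
(b) Cl₂ equivalent: 3.042 mg/L × 83,100 L = 252.8 g.
(b) Product at 55.6% available Cl: 252.8 / 0.556 = 454.6 g.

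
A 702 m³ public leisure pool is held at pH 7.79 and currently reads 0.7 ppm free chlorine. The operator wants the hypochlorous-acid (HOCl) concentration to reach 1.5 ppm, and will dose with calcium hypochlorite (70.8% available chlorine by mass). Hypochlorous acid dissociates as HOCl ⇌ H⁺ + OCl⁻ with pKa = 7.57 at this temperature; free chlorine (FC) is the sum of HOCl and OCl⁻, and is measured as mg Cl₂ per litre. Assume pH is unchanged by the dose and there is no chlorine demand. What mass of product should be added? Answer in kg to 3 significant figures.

Volume: 702 m³ = 702,000 L.
[OCl⁻]/[HOCl] = 10^(pH − pKa) = 10^(7.79 − 7.57) = 1.66; fraction as HOCl = 1/(1 + 1.66) = 0.376.
Free chlorine required for 1.5 ppm HOCl: 1.5 / 0.376 = 3.989 ppm.
FC to add: 3.989 − 0.7 = 3.289 mg/L as Cl₂.
Cl₂ equivalent: 3.289 mg/L × 702,000 L = 2309 g.
Product at 70.8% available Cl: 2309 / 0.708 = 3262 g.

3.26 kg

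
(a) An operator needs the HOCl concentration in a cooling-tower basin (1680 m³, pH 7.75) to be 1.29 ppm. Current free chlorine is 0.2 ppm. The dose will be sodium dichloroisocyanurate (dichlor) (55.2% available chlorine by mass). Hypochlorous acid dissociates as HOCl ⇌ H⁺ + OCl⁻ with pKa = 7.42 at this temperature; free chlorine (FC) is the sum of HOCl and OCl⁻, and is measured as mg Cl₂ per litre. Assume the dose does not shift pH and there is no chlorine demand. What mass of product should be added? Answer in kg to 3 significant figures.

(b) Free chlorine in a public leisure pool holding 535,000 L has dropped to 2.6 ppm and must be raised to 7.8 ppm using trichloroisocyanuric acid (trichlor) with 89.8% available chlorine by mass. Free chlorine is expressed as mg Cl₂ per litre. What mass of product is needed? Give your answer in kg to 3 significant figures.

(a) 11.7 kg; (b) 3.10 kg

(a) Volume: 1680 m³ = 1,680,000 L.
(a) [OCl⁻]/[HOCl] = 10^(pH − pKa) = 10^(7.75 − 7.42) = 2.138; fraction as HOCl = 1/(1 + 2.138) = 0.3187.
(a) Free chlorine required for 1.29 ppm HOCl: 1.29 / 0.3187 = 4.048 ppm.
(a) FC to add: 4.048 − 0.2 = 3.848 mg/L as Cl₂.
(a) Cl₂ equivalent: 3.848 mg/L × 1,680,000 L = 6465 g.
(a) Product at 55.2% available Cl: 6465 / 0.552 = 11,710 g.

(b) Chlorine deficit: 7.8 − 2.6 = 5.2 ppm = 5.2 mg/L as Cl₂.
(b) Cl₂ equivalent needed: 5.2 mg/L × 535,000 L = 2,782,000 mg = 2782 g.
(b) Product at 89.8% available chlorine: 2782 / 0.898 = 3098 g.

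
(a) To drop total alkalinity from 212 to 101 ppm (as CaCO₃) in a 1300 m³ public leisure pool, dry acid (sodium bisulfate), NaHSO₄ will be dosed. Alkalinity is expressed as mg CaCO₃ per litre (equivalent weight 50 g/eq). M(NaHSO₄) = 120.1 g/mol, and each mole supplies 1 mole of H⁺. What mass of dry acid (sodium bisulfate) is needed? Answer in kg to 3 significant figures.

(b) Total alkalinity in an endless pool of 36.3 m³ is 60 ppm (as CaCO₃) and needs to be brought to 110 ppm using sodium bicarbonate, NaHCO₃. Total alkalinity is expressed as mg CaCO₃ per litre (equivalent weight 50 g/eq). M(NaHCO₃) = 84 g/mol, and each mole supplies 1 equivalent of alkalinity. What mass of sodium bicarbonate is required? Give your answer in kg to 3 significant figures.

(a) 347 kg; (b) 3.05 kg

(a) Volume: 1300 m³ = 1,300,000 L.
(a) Alkalinity to neutralize: (212 − 101) = 111 mg/L as CaCO₃ × 1,300,000 L = 144,300 g as CaCO₃.
(a) Equivalents of H⁺ required: 144,300 ÷ 50 g/eq = 2886 eq = 2886 mol NaHSO₄.
(a) Mass of NaHSO₄: 2886 × 120.1 = 346,600 g.

(b) Volume: 36.3 m³ = 36,300 L.
(b) Alkalinity to add: (110 − 60) = 50 mg/L as CaCO₃ × 36,300 L = 1815 g as CaCO₃.
(b) Equivalents: 1815 g ÷ 50 g/eq = 36.3 eq.
(b) NaHCO₃ supplies 1 eq per mole → 36.3 mol.
(b) Mass: 36.3 mol × 84 g/mol = 3049 g.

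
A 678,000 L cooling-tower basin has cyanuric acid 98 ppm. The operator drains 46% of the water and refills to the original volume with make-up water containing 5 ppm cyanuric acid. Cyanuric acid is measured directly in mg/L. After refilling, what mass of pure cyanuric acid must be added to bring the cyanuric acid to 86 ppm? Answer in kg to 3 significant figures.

After draining 46% and refilling: 98 × 0.54 + 5 × 0.46 = 55.22 ppm.
Deficit to target: 86 − 55.22 = 30.78 mg/L.
Mass: 30.78 mg/L × 678,000 L = 20,870 g cyanuric acid.

20.9 kg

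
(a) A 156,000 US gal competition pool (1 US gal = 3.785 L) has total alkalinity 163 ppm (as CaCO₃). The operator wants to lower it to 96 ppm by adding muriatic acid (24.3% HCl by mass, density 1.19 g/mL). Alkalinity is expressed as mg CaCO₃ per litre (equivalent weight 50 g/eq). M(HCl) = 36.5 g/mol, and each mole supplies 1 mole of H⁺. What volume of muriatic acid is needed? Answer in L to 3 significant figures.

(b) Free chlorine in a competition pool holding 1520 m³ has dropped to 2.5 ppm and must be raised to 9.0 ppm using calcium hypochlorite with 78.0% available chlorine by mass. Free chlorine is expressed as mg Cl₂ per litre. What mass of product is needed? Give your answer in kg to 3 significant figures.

(a) Volume: 156,000 US gal × 3.785 L/gal = 590,460 L.
(a) Alkalinity to neutralize: (163 − 96) = 67 mg/L as CaCO₃ × 590,460 L = 39,560 g as CaCO₃.
(a) Equivalents of H⁺ required: 39,560 ÷ 50 g/eq = 791.2 eq = 791.2 mol HCl.
(a) Mass of HCl: 791.2 × 36.5 = 28,880 g.
(a) Mass of 24.3% solution: 28,880 / 0.243 = 118,800 g.
(a) Volume: 118,800 g ÷ 1.19 g/mL = 99,870 mL.

(b) Volume: 1520 m³ = 1,520,000 L.
(b) Chlorine deficit: 9.0 − 2.5 = 6.5 ppm = 6.5 mg/L as Cl₂.
(b) Cl₂ equivalent needed: 6.5 mg/L × 1,520,000 L = 9,880,000 mg = 9880 g.
(b) Product at 78.0% available chlorine: 9880 / 0.78 = 12,670 g.

(a) 99.9 L; (b) 12.7 kg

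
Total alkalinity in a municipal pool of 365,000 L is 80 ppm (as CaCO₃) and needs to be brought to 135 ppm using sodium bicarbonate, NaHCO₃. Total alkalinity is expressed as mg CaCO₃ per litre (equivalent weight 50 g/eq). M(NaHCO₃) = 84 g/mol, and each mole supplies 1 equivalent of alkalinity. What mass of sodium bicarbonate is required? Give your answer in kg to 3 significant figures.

33.7 kg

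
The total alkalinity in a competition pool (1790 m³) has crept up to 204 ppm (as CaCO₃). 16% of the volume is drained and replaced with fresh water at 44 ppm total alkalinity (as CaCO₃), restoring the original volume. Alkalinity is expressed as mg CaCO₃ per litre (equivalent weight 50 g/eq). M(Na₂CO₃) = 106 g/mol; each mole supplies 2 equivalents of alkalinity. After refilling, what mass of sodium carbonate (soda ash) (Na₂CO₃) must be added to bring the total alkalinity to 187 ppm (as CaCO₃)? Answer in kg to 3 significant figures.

16.3 kg

Volume: 1790 m³ = 1,790,000 L.
After draining 16% and refilling: 204 × 0.84 + 44 × 0.16 = 178.4 ppm.
Deficit to target: 187 − 178.4 = 8.6 mg/L.
As CaCO₃: 8.6 mg/L × 1,790,000 L = 15,390 g; ÷ 50 g/eq ÷ 2 = 153.9 mol Na₂CO₃.
Mass: 153.9 × 106 = 16,320 g.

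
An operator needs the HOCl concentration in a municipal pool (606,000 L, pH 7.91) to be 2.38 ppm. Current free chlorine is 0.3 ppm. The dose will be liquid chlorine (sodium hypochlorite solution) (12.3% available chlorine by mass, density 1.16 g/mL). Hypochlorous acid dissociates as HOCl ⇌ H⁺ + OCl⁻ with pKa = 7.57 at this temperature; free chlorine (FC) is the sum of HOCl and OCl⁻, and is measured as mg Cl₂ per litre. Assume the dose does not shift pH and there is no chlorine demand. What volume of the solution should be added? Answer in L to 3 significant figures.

30.9 L

[OCl⁻]/[HOCl] = 10^(pH − pKa) = 10^(7.91 − 7.57) = 2.188; fraction as HOCl = 1/(1 + 2.188) = 0.3137.
Free chlorine required for 2.38 ppm HOCl: 2.38 / 0.3137 = 7.587 ppm.
FC to add: 7.587 − 0.3 = 7.287 mg/L as Cl₂.
Cl₂ equivalent: 7.287 mg/L × 606,000 L = 4416 g.
Product at 12.3% available Cl: 4416 / 0.123 = 35,900 g.
Volume: 35,900 g ÷ 1.16 g/mL = 30,950 mL.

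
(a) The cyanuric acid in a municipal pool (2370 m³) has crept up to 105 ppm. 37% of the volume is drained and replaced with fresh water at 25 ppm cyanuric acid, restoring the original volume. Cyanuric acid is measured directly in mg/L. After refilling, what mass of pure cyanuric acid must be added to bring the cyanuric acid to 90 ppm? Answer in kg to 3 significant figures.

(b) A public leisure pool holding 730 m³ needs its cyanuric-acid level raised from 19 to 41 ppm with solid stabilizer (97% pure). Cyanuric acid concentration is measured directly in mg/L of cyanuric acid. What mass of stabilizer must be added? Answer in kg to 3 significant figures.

(a) Volume: 2370 m³ = 2,370,000 L.
(a) After draining 37% and refilling: 105 × 0.63 + 25 × 0.37 = 75.4 ppm.
(a) Deficit to target: 90 − 75.4 = 14.6 mg/L.
(a) Mass: 14.6 mg/L × 2,370,000 L = 34,600 g cyanuric acid.

(b) Volume: 730 m³ = 730,000 L.
(b) CYA to add: (41 − 19) = 22 mg/L × 730,000 L = 16,060 g cyanuric acid.
(b) At 97% purity: 16,060 / 0.97 = 16,560 g product.

(a) 34.6 kg; (b) 16.6 kg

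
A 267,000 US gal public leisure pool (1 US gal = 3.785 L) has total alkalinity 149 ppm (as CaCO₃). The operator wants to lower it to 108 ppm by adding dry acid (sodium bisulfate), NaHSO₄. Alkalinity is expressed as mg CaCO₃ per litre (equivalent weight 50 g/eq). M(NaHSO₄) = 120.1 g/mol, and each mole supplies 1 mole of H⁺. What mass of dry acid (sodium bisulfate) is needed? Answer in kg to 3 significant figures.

99.5 kg

Volume: 267,000 US gal × 3.785 L/gal = 1,010,595 L.
Alkalinity to neutralize: (149 − 108) = 41 mg/L as CaCO₃ × 1,010,595 L = 41,430 g as CaCO₃.
Equivalents of H⁺ required: 41,430 ÷ 50 g/eq = 828.7 eq = 828.7 mol NaHSO₄.
Mass of NaHSO₄: 828.7 × 120.1 = 99,530 g.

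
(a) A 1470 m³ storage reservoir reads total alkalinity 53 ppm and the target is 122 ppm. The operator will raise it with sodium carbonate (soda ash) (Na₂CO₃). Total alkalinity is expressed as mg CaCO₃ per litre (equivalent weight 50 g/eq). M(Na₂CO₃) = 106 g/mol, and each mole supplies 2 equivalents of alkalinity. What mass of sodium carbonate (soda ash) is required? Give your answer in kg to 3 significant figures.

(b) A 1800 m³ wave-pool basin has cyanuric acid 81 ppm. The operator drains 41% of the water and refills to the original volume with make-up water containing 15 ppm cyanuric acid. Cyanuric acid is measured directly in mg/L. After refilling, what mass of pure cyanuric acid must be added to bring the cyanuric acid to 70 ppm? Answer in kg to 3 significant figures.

(a) 108 kg; (b) 28.9 kg

(a) Volume: 1470 m³ = 1,470,000 L.
(a) Alkalinity to add: (122 − 53) = 69 mg/L as CaCO₃ × 1,470,000 L = 101,400 g as CaCO₃.
(a) Equivalents: 101,400 g ÷ 50 g/eq = 2029 eq.
(a) Each mole of Na₂CO₃ supplies 2 eq, so 2029 / 2 = 1014 mol.
(a) Mass: 1014 mol × 106 g/mol = 107,500 g.

(b) Volume: 1800 m³ = 1,800,000 L.
(b) After draining 41% and refilling: 81 × 0.59 + 15 × 0.41 = 53.94 ppm.
(b) Deficit to target: 70 − 53.94 = 16.06 mg/L.
(b) Mass: 16.06 mg/L × 1,800,000 L = 28,910 g cyanuric acid.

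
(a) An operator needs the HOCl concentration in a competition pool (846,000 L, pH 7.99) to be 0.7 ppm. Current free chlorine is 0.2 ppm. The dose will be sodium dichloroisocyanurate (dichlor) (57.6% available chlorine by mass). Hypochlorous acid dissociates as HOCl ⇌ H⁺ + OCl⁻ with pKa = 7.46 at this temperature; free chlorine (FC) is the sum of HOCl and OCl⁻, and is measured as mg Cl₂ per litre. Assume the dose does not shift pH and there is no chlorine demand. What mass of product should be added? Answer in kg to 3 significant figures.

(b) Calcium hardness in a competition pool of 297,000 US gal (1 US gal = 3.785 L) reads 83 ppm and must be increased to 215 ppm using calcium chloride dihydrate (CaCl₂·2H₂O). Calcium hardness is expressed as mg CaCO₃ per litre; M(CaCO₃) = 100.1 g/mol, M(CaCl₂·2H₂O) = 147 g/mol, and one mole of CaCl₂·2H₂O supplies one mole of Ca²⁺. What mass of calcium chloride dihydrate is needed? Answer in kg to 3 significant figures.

(a) 4.22 kg; (b) 218 kg

(a) [OCl⁻]/[HOCl] = 10^(pH − pKa) = 10^(7.99 − 7.46) = 3.388; fraction as HOCl = 1/(1 + 3.388) = 0.2279.
(a) Free chlorine required for 0.7 ppm HOCl: 0.7 / 0.2279 = 3.072 ppm.
(a) FC to add: 3.072 − 0.2 = 2.872 mg/L as Cl₂.
(a) Cl₂ equivalent: 2.872 mg/L × 846,000 L = 2430 g.
(a) Product at 57.6% available Cl: 2430 / 0.576 = 4218 g.

(b) Volume: 297,000 US gal × 3.785 L/gal = 1,124,145 L.
(b) Hardness to add: (215 − 83) = 132 mg/L as CaCO₃ × 1,124,145 L = 148,400 g as CaCO₃.
(b) Moles of Ca²⁺ (1 mol Ca²⁺ ≡ 1 mol CaCO₃): 148,400 / 100.1 g/mol = 1482 mol.
(b) Mass of CaCl₂·2H₂O: 1482 × 147 = 217,900 g.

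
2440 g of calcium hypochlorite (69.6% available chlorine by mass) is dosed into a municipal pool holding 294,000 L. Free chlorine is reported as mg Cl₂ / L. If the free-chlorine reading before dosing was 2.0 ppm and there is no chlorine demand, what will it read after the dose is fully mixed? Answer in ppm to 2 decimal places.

7.78 ppm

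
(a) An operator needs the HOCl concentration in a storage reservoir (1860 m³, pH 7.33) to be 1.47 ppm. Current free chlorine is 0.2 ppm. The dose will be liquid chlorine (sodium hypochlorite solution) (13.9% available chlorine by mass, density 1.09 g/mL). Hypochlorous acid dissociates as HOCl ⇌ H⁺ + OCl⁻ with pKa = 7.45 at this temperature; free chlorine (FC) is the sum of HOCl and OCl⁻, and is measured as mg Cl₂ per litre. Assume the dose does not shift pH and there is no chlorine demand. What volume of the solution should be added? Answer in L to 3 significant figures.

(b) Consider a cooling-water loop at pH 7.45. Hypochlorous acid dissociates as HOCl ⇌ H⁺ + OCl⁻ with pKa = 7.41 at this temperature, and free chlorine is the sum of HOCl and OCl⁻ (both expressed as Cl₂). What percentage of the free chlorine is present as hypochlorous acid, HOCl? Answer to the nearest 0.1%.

(a) Volume: 1860 m³ = 1,860,000 L.
(a) [OCl⁻]/[HOCl] = 10^(pH − pKa) = 10^(7.33 − 7.45) = 0.7586; fraction as HOCl = 1/(1 + 0.7586) = 0.5686.
(a) Free chlorine required for 1.47 ppm HOCl: 1.47 / 0.5686 = 2.585 ppm.
(a) FC to add: 2.585 − 0.2 = 2.385 mg/L as Cl₂.
(a) Cl₂ equivalent: 2.385 mg/L × 1,860,000 L = 4436 g.
(a) Product at 13.9% available Cl: 4436 / 0.139 = 31,920 g.
(a) Volume: 31,920 g ÷ 1.09 g/mL = 29,280 mL.

(b) [OCl⁻]/[HOCl] = 10^(pH − pKa) = 10^(7.45 − 7.41) = 10^0.04 = 1.096.
(b) Fraction as HOCl = 1 / (1 + 1.096) = 0.477.

(a) 29.3 L; (b) 47.7%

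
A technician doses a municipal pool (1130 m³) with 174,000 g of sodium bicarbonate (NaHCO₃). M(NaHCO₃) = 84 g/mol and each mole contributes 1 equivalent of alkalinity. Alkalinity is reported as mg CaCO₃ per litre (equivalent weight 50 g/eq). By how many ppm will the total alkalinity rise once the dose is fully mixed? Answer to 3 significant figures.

Volume: 1130 m³ = 1,130,000 L.
Moles of NaHCO₃: 174,000 g ÷ 84 g/mol = 2071 mol → 2071 eq of alkalinity.
As CaCO₃: 2071 eq × 50 g/eq = 103,600 g.
Rise: 103,600 g / 1,130,000 L × 1000 = 91.66 mg/L.

91.7 ppm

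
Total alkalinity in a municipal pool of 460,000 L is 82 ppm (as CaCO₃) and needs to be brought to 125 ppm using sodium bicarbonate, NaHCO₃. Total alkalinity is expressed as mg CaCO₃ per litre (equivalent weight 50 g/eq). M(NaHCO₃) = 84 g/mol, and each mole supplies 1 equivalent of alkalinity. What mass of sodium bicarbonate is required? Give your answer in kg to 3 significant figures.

Alkalinity to add: (125 − 82) = 43 mg/L as CaCO₃ × 460,000 L = 19,780 g as CaCO₃.
Equivalents: 19,780 g ÷ 50 g/eq = 395.6 eq.
NaHCO₃ supplies 1 eq per mole → 395.6 mol.
Mass: 395.6 mol × 84 g/mol = 33,230 g.

33.2 kg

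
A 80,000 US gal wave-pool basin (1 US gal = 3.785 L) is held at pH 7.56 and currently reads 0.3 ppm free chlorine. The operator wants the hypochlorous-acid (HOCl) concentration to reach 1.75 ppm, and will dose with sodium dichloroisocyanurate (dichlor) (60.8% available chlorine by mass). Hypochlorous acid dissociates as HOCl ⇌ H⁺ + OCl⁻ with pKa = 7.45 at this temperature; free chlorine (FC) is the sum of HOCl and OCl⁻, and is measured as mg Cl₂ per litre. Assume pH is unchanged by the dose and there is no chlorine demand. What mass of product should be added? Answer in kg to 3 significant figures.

1.84 kg

Volume: 80,000 US gal × 3.785 L/gal = 302,800 L.
[OCl⁻]/[HOCl] = 10^(pH − pKa) = 10^(7.56 − 7.45) = 1.288; fraction as HOCl = 1/(1 + 1.288) = 0.437.
Free chlorine required for 1.75 ppm HOCl: 1.75 / 0.437 = 4.004 ppm.
FC to add: 4.004 − 0.3 = 3.704 mg/L as Cl₂.
Cl₂ equivalent: 3.704 mg/L × 302,800 L = 1122 g.
Product at 60.8% available Cl: 1122 / 0.608 = 1845 g.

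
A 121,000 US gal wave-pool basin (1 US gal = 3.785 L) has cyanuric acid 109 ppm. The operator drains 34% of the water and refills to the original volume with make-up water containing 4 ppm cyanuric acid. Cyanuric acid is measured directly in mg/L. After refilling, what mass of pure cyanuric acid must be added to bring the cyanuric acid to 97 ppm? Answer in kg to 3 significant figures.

10.9 kg

Volume: 121,000 US gal × 3.785 L/gal = 457,985 L.
After draining 34% and refilling: 109 × 0.66 + 4 × 0.34 = 73.3 ppm.
Deficit to target: 97 − 73.3 = 23.7 mg/L.
Mass: 23.7 mg/L × 457,985 L = 10,850 g cyanuric acid.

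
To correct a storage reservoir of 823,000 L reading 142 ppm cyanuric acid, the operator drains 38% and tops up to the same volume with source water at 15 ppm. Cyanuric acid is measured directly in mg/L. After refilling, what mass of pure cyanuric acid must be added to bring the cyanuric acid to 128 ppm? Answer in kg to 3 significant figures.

28.2 kg

After draining 38% and refilling: 142 × 0.62 + 15 × 0.38 = 93.74 ppm.
Deficit to target: 128 − 93.74 = 34.26 mg/L.
Mass: 34.26 mg/L × 823,000 L = 28,200 g cyanuric acid.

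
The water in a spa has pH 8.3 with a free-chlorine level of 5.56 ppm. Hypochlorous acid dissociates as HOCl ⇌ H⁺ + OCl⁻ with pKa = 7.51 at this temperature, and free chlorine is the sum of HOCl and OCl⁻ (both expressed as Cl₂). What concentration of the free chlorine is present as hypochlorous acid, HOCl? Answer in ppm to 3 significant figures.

0.776 ppm

[OCl⁻]/[HOCl] = 10^(pH − pKa) = 10^(8.3 − 7.51) = 10^0.79 = 6.166.
Fraction as HOCl = 1 / (1 + 6.166) = 0.1395.
HOCl = 0.1395 × 5.56 ppm = 0.7759 ppm.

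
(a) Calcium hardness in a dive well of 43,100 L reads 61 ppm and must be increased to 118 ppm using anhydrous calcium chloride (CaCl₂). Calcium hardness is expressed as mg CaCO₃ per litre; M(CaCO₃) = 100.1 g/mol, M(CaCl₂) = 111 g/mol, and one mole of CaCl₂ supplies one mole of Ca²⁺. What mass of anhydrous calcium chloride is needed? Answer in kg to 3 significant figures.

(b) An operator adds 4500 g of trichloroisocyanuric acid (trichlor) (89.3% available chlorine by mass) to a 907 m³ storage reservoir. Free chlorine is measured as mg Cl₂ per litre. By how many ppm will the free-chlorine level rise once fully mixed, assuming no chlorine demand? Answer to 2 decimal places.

(a) Hardness to add: (118 − 61) = 57 mg/L as CaCO₃ × 43,100 L = 2457 g as CaCO₃.
(a) Moles of Ca²⁺ (1 mol Ca²⁺ ≡ 1 mol CaCO₃): 2457 / 100.1 g/mol = 24.54 mol.
(a) Mass of CaCl₂: 24.54 × 111 = 2724 g.

(b) Volume: 907 m³ = 907,000 L.
(b) Available chlorine delivered: 4500 g × 0.893 = 4018 g as Cl₂.
(b) Concentration rise: 4018 g / 907,000 L = 4.431 mg/L = 4.43 ppm.

(a) 2.72 kg; (b) 4.43 ppm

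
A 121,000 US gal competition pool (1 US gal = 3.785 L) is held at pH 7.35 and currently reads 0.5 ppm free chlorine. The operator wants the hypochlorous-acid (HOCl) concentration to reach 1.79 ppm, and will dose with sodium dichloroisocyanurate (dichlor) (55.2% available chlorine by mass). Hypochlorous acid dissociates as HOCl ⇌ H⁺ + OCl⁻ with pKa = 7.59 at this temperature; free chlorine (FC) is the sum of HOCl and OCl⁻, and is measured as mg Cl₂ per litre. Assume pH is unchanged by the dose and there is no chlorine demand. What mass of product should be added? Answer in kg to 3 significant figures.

Volume: 121,000 US gal × 3.785 L/gal = 457,985 L.
[OCl⁻]/[HOCl] = 10^(pH − pKa) = 10^(7.35 − 7.59) = 0.5754; fraction as HOCl = 1/(1 + 0.5754) = 0.6347.
Free chlorine required for 1.79 ppm HOCl: 1.79 / 0.6347 = 2.82 ppm.
FC to add: 2.82 − 0.5 = 2.32 mg/L as Cl₂.
Cl₂ equivalent: 2.32 mg/L × 457,985 L = 1063 g.
Product at 55.2% available Cl: 1063 / 0.552 = 1925 g.

1.92 kg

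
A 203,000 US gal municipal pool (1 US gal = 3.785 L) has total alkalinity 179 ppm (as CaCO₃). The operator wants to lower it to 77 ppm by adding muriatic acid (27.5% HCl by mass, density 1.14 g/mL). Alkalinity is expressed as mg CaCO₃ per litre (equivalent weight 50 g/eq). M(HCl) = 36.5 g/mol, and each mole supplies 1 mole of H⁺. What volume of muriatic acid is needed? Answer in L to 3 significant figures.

182 L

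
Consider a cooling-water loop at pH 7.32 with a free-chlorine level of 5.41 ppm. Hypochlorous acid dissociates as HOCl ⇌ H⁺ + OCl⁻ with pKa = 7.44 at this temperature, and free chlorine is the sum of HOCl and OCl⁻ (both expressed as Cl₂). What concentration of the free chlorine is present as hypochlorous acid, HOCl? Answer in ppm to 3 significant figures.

[OCl⁻]/[HOCl] = 10^(pH − pKa) = 10^(7.32 − 7.44) = 10^-0.12 = 0.7586.
Fraction as HOCl = 1 / (1 + 0.7586) = 0.5686.
HOCl = 0.5686 × 5.41 ppm = 3.076 ppm.

3.08 ppm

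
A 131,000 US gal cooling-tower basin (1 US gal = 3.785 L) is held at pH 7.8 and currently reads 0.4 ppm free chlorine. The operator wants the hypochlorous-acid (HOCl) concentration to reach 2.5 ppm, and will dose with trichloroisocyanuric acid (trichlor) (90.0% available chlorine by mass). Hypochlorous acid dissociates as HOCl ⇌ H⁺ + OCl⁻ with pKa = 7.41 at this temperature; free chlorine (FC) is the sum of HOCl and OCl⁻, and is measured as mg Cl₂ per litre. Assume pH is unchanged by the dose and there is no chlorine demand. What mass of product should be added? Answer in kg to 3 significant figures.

4.54 kg

Volume: 131,000 US gal × 3.785 L/gal = 495,835 L.
[OCl⁻]/[HOCl] = 10^(pH − pKa) = 10^(7.8 − 7.41) = 2.455; fraction as HOCl = 1/(1 + 2.455) = 0.2895.
Free chlorine required for 2.5 ppm HOCl: 2.5 / 0.2895 = 8.637 ppm.
FC to add: 8.637 − 0.4 = 8.237 mg/L as Cl₂.
Cl₂ equivalent: 8.237 mg/L × 495,835 L = 4084 g.
Product at 90.0% available Cl: 4084 / 0.9 = 4538 g.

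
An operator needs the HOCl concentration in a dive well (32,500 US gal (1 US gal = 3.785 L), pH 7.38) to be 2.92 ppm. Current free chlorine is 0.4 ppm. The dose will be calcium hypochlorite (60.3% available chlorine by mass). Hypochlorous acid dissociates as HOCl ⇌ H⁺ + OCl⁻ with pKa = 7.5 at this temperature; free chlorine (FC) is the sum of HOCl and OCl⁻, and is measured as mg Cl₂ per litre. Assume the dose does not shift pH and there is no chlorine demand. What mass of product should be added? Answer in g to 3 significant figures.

966 g

Volume: 32,500 US gal × 3.785 L/gal = 123,012 L.
[OCl⁻]/[HOCl] = 10^(pH − pKa) = 10^(7.38 − 7.5) = 0.7586; fraction as HOCl = 1/(1 + 0.7586) = 0.5686.
Free chlorine required for 2.92 ppm HOCl: 2.92 / 0.5686 = 5.135 ppm.
FC to add: 5.135 − 0.4 = 4.735 mg/L as Cl₂.
Cl₂ equivalent: 4.735 mg/L × 123,012 L = 582.5 g.
Product at 60.3% available Cl: 582.5 / 0.603 = 966 g.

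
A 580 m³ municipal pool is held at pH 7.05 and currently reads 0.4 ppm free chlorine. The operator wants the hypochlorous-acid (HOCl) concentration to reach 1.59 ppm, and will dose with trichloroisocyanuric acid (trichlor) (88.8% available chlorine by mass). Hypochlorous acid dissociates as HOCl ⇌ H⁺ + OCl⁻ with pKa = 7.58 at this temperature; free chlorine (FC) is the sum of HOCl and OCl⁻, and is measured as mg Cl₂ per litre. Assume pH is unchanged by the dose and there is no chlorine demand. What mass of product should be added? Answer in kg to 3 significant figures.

Volume: 580 m³ = 580,000 L.
[OCl⁻]/[HOCl] = 10^(pH − pKa) = 10^(7.05 − 7.58) = 0.2951; fraction as HOCl = 1/(1 + 0.2951) = 0.7721.
Free chlorine required for 1.59 ppm HOCl: 1.59 / 0.7721 = 2.059 ppm.
FC to add: 2.059 − 0.4 = 1.659 mg/L as Cl₂.
Cl₂ equivalent: 1.659 mg/L × 580,000 L = 962.4 g.
Product at 88.8% available Cl: 962.4 / 0.888 = 1084 g.

1.08 kg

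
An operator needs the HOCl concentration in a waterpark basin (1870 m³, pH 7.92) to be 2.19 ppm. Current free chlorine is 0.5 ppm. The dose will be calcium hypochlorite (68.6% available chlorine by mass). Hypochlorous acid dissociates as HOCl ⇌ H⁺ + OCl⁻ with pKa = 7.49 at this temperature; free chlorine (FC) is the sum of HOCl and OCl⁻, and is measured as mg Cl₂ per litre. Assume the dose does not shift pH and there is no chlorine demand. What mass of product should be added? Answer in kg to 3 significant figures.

20.7 kg

Volume: 1870 m³ = 1,870,000 L.
[OCl⁻]/[HOCl] = 10^(pH − pKa) = 10^(7.92 − 7.49) = 2.692; fraction as HOCl = 1/(1 + 2.692) = 0.2709.
Free chlorine required for 2.19 ppm HOCl: 2.19 / 0.2709 = 8.084 ppm.
FC to add: 8.084 − 0.5 = 7.584 mg/L as Cl₂.
Cl₂ equivalent: 7.584 mg/L × 1,870,000 L = 14,180 g.
Product at 68.6% available Cl: 14,180 / 0.686 = 20,670 g.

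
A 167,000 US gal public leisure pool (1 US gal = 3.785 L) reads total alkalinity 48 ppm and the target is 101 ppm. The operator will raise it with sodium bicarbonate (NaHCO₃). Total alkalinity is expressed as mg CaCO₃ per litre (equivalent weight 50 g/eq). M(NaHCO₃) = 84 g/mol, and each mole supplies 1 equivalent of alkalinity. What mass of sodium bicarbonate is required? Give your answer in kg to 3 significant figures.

56.3 kg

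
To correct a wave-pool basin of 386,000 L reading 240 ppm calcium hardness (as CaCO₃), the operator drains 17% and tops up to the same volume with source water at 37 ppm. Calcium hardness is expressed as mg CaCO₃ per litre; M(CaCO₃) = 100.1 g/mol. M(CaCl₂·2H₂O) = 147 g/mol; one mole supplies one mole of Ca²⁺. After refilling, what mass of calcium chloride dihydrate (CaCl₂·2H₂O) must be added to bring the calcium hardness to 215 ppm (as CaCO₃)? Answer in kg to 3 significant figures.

5.39 kg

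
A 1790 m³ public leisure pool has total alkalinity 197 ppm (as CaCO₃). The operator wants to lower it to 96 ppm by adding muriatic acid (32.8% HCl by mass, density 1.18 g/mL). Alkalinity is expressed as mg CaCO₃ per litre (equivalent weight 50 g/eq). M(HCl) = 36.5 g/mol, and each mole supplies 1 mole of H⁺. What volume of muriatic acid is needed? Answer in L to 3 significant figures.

341 L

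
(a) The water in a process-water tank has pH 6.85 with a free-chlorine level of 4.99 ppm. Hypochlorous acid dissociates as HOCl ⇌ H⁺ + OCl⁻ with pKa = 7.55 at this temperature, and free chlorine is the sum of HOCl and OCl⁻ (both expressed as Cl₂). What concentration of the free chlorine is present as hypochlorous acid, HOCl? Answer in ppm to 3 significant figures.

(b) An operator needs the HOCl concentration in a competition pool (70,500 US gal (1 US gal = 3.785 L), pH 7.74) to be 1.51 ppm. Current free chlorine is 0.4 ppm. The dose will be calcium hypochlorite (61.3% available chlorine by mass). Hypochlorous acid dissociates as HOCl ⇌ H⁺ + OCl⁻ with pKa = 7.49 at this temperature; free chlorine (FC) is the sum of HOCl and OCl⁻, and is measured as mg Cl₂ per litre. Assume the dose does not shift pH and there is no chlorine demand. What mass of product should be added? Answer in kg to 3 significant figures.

(a) 4.16 ppm; (b) 1.65 kg

(a) [OCl⁻]/[HOCl] = 10^(pH − pKa) = 10^(6.85 − 7.55) = 10^-0.70 = 0.1995.
(a) Fraction as HOCl = 1 / (1 + 0.1995) = 0.8337.
(a) HOCl = 0.8337 × 4.99 ppm = 4.16 ppm.

(b) Volume: 70,500 US gal × 3.785 L/gal = 266,842 L.
(b) [OCl⁻]/[HOCl] = 10^(pH − pKa) = 10^(7.74 − 7.49) = 1.778; fraction as HOCl = 1/(1 + 1.778) = 0.3599.
(b) Free chlorine required for 1.51 ppm HOCl: 1.51 / 0.3599 = 4.195 ppm.
(b) FC to add: 4.195 − 0.4 = 3.795 mg/L as Cl₂.
(b) Cl₂ equivalent: 3.795 mg/L × 266,842 L = 1013 g.
(b) Product at 61.3% available Cl: 1013 / 0.613 = 1652 g.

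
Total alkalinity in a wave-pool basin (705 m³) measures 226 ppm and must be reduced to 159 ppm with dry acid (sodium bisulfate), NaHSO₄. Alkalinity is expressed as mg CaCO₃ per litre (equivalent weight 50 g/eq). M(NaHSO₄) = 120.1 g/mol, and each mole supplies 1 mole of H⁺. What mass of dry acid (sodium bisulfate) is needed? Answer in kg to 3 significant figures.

113 kg

Volume: 705 m³ = 705,000 L.
Alkalinity to neutralize: (226 − 159) = 67 mg/L as CaCO₃ × 705,000 L = 47,240 g as CaCO₃.
Equivalents of H⁺ required: 47,240 ÷ 50 g/eq = 944.7 eq = 944.7 mol NaHSO₄.
Mass of NaHSO₄: 944.7 × 120.1 = 113,500 g.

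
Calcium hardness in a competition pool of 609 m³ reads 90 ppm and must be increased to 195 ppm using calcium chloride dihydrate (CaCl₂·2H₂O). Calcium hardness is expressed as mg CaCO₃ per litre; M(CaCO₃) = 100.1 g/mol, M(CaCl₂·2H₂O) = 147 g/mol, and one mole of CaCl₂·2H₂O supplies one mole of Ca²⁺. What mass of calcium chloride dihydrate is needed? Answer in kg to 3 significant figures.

93.9 kg

Volume: 609 m³ = 609,000 L.
Hardness to add: (195 − 90) = 105 mg/L as CaCO₃ × 609,000 L = 63,940 g as CaCO₃.
Moles of Ca²⁺ (1 mol Ca²⁺ ≡ 1 mol CaCO₃): 63,940 / 100.1 g/mol = 638.8 mol.
Mass of CaCl₂·2H₂O: 638.8 × 147 = 93,910 g.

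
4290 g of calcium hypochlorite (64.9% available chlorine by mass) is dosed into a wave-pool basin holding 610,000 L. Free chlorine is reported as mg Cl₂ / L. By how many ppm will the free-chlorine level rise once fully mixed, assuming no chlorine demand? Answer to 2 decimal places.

Available chlorine delivered: 4290 g × 0.649 = 2784 g as Cl₂.
Concentration rise: 2784 g / 610,000 L = 4.564 mg/L = 4.56 ppm.

4.56 ppm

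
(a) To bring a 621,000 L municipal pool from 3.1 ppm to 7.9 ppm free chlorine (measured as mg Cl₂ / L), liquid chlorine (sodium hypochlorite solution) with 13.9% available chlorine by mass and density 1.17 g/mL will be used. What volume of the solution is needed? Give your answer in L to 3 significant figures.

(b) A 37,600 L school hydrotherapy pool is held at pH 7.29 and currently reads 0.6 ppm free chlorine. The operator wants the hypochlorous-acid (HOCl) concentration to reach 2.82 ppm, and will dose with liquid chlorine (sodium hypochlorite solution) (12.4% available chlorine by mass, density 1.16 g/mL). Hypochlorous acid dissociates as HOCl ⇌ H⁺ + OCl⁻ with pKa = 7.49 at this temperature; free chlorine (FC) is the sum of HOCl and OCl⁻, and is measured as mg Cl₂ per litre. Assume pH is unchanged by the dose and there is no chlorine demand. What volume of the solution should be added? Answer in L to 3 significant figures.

(a) 18.3 L; (b) 1.05 L

(a) Chlorine deficit: 7.9 − 3.1 = 4.8 ppm = 4.8 mg/L as Cl₂.
(a) Cl₂ equivalent needed: 4.8 mg/L × 621,000 L = 2,981,000 mg = 2981 g.
(a) Product at 13.9% available chlorine: 2981 / 0.139 = 21,440 g.
(a) Volume at density 1.17 g/mL: 21,440 g ÷ 1.17 g/mL = 18,330 mL.

(b) [OCl⁻]/[HOCl] = 10^(pH − pKa) = 10^(7.29 − 7.49) = 0.631; fraction as HOCl = 1/(1 + 0.631) = 0.6131.
(b) Free chlorine required for 2.82 ppm HOCl: 2.82 / 0.6131 = 4.599 ppm.
(b) FC to add: 4.599 − 0.6 = 3.999 mg/L as Cl₂.
(b) Cl₂ equivalent: 3.999 mg/L × 37,600 L = 150.4 g.
(b) Product at 12.4% available Cl: 150.4 / 0.124 = 1213 g.
(b) Volume: 1213 g ÷ 1.16 g/mL = 1045 mL.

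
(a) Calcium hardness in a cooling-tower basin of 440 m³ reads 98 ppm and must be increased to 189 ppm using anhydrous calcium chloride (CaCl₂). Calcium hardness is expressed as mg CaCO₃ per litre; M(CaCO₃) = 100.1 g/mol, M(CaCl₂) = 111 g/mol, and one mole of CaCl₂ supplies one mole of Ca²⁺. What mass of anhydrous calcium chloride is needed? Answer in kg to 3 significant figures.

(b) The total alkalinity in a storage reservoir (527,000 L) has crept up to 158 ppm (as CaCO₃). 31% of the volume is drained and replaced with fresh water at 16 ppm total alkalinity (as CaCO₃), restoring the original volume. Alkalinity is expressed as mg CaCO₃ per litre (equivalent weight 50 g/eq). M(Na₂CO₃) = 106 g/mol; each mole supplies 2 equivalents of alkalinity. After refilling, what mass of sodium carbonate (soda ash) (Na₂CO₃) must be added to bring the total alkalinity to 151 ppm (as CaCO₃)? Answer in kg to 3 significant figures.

(a) 44.4 kg; (b) 20.7 kg

(a) Volume: 440 m³ = 440,000 L.
(a) Hardness to add: (189 − 98) = 91 mg/L as CaCO₃ × 440,000 L = 40,040 g as CaCO₃.
(a) Moles of Ca²⁺ (1 mol Ca²⁺ ≡ 1 mol CaCO₃): 40,040 / 100.1 g/mol = 400 mol.
(a) Mass of CaCl₂: 400 × 111 = 44,400 g.

(b) After draining 31% and refilling: 158 × 0.69 + 16 × 0.31 = 113.98 ppm.
(b) Deficit to target: 151 − 113.98 = 37.02 mg/L.
(b) As CaCO₃: 37.02 mg/L × 527,000 L = 19,510 g; ÷ 50 g/eq ÷ 2 = 195.1 mol Na₂CO₃.
(b) Mass: 195.1 × 106 = 20,680 g.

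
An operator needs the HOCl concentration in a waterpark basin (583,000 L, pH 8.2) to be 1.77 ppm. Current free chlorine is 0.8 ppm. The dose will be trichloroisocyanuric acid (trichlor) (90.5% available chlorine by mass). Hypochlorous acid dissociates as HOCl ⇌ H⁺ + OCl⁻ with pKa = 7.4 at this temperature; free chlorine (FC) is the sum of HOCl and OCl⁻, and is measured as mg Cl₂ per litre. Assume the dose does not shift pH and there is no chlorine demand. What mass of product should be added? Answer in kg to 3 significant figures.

7.82 kg

[OCl⁻]/[HOCl] = 10^(pH − pKa) = 10^(8.2 − 7.4) = 6.31; fraction as HOCl = 1/(1 + 6.31) = 0.1368.
Free chlorine required for 1.77 ppm HOCl: 1.77 / 0.1368 = 12.94 ppm.
FC to add: 12.94 − 0.8 = 12.14 mg/L as Cl₂.
Cl₂ equivalent: 12.14 mg/L × 583,000 L = 7076 g.
Product at 90.5% available Cl: 7076 / 0.905 = 7819 g.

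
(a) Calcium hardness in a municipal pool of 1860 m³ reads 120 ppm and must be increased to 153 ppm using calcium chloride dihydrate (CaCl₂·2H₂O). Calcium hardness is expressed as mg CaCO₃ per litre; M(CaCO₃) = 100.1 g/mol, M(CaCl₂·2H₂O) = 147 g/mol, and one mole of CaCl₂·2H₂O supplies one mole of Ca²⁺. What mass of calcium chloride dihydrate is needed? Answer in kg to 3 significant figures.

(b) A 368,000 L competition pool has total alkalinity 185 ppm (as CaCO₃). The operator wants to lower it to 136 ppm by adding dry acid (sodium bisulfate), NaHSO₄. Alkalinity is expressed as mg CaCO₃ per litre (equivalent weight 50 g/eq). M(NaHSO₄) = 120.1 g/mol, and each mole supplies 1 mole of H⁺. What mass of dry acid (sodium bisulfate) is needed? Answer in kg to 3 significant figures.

(a) 90.1 kg; (b) 43.3 kg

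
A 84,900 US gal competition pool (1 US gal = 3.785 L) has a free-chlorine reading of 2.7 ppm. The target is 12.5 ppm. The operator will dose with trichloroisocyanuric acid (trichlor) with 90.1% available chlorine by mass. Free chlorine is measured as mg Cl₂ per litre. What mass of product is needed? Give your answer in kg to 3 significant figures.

3.50 kg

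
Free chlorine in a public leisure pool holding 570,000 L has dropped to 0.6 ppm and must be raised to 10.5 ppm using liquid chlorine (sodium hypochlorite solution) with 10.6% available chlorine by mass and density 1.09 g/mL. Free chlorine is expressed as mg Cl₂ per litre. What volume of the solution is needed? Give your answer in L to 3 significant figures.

48.8 L

Chlorine deficit: 10.5 − 0.6 = 9.9 ppm = 9.9 mg/L as Cl₂.
Cl₂ equivalent needed: 9.9 mg/L × 570,000 L = 5,643,000 mg = 5643 g.
Product at 10.6% available chlorine: 5643 / 0.106 = 53,240 g.
Volume at density 1.09 g/mL: 53,240 g ÷ 1.09 g/mL = 48,840 mL.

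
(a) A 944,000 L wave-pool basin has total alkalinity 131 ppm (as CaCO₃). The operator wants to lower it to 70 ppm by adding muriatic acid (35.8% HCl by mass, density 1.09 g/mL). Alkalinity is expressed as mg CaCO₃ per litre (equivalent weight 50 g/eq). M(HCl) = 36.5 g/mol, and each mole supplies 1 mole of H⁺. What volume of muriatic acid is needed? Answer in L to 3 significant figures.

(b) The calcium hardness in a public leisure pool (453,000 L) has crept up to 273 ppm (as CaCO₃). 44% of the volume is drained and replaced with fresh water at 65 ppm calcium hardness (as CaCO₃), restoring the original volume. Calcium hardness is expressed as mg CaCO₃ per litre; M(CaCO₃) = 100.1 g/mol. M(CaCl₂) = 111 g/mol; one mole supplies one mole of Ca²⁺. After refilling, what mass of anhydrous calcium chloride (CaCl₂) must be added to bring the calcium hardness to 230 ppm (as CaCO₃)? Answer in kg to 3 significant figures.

(a) 108 L; (b) 24.4 kg

(a) Alkalinity to neutralize: (131 − 70) = 61 mg/L as CaCO₃ × 944,000 L = 57,580 g as CaCO₃.
(a) Equivalents of H⁺ required: 57,580 ÷ 50 g/eq = 1152 eq = 1152 mol HCl.
(a) Mass of HCl: 1152 × 36.5 = 42,040 g.
(a) Mass of 35.8% solution: 42,040 / 0.358 = 117,400 g.
(a) Volume: 117,400 g ÷ 1.09 g/mL = 107,700 mL.

(b) After draining 44% and refilling: 273 × 0.56 + 65 × 0.44 = 181.48 ppm.
(b) Deficit to target: 230 − 181.48 = 48.52 mg/L.
(b) As CaCO₃: 48.52 mg/L × 453,000 L = 21,980 g; ÷ 100.1 = 219.6 mol Ca²⁺.
(b) Mass: 219.6 × 111 = 24,370 g.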